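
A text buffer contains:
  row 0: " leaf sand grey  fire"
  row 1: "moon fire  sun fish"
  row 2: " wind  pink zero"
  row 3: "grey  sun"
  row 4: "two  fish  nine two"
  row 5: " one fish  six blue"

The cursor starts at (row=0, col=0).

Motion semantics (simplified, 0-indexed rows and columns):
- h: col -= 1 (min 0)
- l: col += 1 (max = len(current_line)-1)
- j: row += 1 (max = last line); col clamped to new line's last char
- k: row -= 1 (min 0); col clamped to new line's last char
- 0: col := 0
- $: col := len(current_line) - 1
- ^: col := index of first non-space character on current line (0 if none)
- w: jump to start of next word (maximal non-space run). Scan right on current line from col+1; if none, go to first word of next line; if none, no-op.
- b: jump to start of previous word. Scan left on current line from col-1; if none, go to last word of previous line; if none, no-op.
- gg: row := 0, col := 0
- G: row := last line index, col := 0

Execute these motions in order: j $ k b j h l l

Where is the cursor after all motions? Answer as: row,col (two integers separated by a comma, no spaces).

After 1 (j): row=1 col=0 char='m'
After 2 ($): row=1 col=18 char='h'
After 3 (k): row=0 col=18 char='i'
After 4 (b): row=0 col=17 char='f'
After 5 (j): row=1 col=17 char='s'
After 6 (h): row=1 col=16 char='i'
After 7 (l): row=1 col=17 char='s'
After 8 (l): row=1 col=18 char='h'

Answer: 1,18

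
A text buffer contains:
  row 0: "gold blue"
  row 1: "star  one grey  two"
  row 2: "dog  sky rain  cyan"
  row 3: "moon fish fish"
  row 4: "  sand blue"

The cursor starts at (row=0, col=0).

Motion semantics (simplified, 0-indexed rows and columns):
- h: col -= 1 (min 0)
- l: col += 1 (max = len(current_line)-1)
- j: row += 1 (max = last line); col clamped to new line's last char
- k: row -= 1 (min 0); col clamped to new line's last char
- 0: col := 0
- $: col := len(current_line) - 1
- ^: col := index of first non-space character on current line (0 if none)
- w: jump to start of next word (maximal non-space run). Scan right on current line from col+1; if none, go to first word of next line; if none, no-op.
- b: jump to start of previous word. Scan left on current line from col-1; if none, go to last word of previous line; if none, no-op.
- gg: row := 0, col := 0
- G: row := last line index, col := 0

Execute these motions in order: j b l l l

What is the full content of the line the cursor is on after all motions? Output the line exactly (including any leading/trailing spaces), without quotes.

Answer: gold blue

Derivation:
After 1 (j): row=1 col=0 char='s'
After 2 (b): row=0 col=5 char='b'
After 3 (l): row=0 col=6 char='l'
After 4 (l): row=0 col=7 char='u'
After 5 (l): row=0 col=8 char='e'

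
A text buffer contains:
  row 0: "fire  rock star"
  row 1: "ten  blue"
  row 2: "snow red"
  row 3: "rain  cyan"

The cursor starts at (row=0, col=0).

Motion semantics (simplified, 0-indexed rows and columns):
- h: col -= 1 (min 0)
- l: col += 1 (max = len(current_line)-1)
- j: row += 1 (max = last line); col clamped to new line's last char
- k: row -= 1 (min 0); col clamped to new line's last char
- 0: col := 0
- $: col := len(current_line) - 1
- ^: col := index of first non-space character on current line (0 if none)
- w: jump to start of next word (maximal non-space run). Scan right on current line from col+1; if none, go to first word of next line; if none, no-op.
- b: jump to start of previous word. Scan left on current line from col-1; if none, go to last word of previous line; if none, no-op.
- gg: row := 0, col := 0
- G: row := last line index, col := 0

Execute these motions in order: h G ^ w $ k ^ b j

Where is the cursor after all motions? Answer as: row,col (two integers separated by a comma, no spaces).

After 1 (h): row=0 col=0 char='f'
After 2 (G): row=3 col=0 char='r'
After 3 (^): row=3 col=0 char='r'
After 4 (w): row=3 col=6 char='c'
After 5 ($): row=3 col=9 char='n'
After 6 (k): row=2 col=7 char='d'
After 7 (^): row=2 col=0 char='s'
After 8 (b): row=1 col=5 char='b'
After 9 (j): row=2 col=5 char='r'

Answer: 2,5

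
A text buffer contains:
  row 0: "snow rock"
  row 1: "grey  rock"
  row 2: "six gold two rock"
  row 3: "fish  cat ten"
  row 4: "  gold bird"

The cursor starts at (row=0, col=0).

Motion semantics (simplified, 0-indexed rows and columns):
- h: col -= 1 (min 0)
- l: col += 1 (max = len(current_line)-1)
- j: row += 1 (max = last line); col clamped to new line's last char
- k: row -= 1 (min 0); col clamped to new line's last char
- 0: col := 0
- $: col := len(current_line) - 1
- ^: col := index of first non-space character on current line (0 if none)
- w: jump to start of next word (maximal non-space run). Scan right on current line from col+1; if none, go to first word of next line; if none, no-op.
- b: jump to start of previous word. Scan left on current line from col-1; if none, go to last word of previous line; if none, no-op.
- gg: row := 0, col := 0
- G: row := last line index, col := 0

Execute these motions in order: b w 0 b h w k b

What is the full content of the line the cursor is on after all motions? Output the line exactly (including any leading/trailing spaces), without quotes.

After 1 (b): row=0 col=0 char='s'
After 2 (w): row=0 col=5 char='r'
After 3 (0): row=0 col=0 char='s'
After 4 (b): row=0 col=0 char='s'
After 5 (h): row=0 col=0 char='s'
After 6 (w): row=0 col=5 char='r'
After 7 (k): row=0 col=5 char='r'
After 8 (b): row=0 col=0 char='s'

Answer: snow rock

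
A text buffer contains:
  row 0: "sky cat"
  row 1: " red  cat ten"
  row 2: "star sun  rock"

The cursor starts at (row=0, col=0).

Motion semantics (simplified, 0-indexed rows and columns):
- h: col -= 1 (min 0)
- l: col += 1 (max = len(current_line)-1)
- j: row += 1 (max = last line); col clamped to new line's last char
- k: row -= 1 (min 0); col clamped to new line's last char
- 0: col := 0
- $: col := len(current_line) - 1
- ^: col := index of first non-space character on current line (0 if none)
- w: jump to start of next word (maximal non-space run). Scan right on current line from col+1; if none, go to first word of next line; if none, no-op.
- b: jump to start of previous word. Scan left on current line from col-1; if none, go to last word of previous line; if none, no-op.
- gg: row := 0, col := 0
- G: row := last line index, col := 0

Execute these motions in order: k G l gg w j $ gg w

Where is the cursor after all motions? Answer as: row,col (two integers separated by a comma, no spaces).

After 1 (k): row=0 col=0 char='s'
After 2 (G): row=2 col=0 char='s'
After 3 (l): row=2 col=1 char='t'
After 4 (gg): row=0 col=0 char='s'
After 5 (w): row=0 col=4 char='c'
After 6 (j): row=1 col=4 char='_'
After 7 ($): row=1 col=12 char='n'
After 8 (gg): row=0 col=0 char='s'
After 9 (w): row=0 col=4 char='c'

Answer: 0,4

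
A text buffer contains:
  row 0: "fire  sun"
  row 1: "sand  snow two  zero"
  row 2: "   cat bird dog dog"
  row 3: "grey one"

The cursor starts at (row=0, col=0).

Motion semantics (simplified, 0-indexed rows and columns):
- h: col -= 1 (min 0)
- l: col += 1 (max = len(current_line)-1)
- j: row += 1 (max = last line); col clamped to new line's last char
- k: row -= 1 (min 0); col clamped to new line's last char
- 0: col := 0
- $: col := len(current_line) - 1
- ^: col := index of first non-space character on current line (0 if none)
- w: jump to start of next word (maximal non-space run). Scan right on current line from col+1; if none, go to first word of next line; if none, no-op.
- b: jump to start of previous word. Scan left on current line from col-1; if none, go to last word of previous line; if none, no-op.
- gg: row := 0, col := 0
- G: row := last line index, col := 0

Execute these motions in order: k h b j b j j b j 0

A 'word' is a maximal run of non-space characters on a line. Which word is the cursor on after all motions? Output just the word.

After 1 (k): row=0 col=0 char='f'
After 2 (h): row=0 col=0 char='f'
After 3 (b): row=0 col=0 char='f'
After 4 (j): row=1 col=0 char='s'
After 5 (b): row=0 col=6 char='s'
After 6 (j): row=1 col=6 char='s'
After 7 (j): row=2 col=6 char='_'
After 8 (b): row=2 col=3 char='c'
After 9 (j): row=3 col=3 char='y'
After 10 (0): row=3 col=0 char='g'

Answer: grey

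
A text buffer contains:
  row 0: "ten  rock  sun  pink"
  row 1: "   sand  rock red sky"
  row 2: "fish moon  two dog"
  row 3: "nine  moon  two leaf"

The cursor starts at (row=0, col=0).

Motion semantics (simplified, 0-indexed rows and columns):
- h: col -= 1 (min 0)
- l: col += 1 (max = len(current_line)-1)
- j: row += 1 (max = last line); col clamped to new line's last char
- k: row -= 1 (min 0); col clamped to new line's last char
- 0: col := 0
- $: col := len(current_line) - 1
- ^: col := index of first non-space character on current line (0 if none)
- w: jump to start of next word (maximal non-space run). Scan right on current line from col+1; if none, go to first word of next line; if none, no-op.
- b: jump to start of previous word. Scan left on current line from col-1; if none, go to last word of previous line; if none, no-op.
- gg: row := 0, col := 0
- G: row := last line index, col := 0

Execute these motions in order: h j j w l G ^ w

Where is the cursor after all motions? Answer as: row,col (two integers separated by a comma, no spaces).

Answer: 3,6

Derivation:
After 1 (h): row=0 col=0 char='t'
After 2 (j): row=1 col=0 char='_'
After 3 (j): row=2 col=0 char='f'
After 4 (w): row=2 col=5 char='m'
After 5 (l): row=2 col=6 char='o'
After 6 (G): row=3 col=0 char='n'
After 7 (^): row=3 col=0 char='n'
After 8 (w): row=3 col=6 char='m'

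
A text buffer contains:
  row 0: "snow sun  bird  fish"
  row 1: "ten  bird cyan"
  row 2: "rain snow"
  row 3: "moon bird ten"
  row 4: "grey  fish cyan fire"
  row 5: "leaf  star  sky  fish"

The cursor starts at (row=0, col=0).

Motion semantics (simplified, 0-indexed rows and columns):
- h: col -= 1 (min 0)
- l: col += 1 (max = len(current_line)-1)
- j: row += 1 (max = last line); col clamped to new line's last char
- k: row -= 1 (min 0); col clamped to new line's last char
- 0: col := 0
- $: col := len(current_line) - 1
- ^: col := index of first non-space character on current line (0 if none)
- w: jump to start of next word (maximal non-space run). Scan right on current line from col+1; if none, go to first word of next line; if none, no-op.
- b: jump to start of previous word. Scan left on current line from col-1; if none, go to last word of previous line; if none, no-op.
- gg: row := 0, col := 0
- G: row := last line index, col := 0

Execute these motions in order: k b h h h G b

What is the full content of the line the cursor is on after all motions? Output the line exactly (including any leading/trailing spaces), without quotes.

After 1 (k): row=0 col=0 char='s'
After 2 (b): row=0 col=0 char='s'
After 3 (h): row=0 col=0 char='s'
After 4 (h): row=0 col=0 char='s'
After 5 (h): row=0 col=0 char='s'
After 6 (G): row=5 col=0 char='l'
After 7 (b): row=4 col=16 char='f'

Answer: grey  fish cyan fire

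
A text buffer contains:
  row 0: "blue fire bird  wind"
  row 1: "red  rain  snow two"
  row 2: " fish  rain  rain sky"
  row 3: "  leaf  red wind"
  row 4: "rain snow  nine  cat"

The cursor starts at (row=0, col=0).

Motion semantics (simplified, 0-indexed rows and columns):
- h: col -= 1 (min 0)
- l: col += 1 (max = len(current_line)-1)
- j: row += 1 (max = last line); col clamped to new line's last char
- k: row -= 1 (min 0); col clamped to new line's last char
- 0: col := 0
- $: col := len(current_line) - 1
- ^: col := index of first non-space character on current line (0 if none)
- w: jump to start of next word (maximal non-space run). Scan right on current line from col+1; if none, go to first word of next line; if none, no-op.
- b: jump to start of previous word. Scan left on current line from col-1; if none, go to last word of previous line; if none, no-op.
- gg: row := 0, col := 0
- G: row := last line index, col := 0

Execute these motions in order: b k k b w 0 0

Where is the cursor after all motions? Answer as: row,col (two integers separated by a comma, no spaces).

Answer: 0,0

Derivation:
After 1 (b): row=0 col=0 char='b'
After 2 (k): row=0 col=0 char='b'
After 3 (k): row=0 col=0 char='b'
After 4 (b): row=0 col=0 char='b'
After 5 (w): row=0 col=5 char='f'
After 6 (0): row=0 col=0 char='b'
After 7 (0): row=0 col=0 char='b'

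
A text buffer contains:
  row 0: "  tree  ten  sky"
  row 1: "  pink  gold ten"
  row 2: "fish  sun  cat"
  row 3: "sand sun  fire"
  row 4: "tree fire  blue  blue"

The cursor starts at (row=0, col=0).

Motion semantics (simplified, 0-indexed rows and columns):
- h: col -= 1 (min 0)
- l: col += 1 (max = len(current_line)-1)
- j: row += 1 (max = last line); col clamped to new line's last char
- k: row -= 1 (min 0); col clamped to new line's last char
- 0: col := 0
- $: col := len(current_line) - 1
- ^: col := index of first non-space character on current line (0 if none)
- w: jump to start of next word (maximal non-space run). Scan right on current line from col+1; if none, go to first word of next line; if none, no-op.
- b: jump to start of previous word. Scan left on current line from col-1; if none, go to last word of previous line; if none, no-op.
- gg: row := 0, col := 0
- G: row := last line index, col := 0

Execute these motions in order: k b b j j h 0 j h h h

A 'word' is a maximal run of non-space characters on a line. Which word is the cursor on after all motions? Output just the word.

After 1 (k): row=0 col=0 char='_'
After 2 (b): row=0 col=0 char='_'
After 3 (b): row=0 col=0 char='_'
After 4 (j): row=1 col=0 char='_'
After 5 (j): row=2 col=0 char='f'
After 6 (h): row=2 col=0 char='f'
After 7 (0): row=2 col=0 char='f'
After 8 (j): row=3 col=0 char='s'
After 9 (h): row=3 col=0 char='s'
After 10 (h): row=3 col=0 char='s'
After 11 (h): row=3 col=0 char='s'

Answer: sand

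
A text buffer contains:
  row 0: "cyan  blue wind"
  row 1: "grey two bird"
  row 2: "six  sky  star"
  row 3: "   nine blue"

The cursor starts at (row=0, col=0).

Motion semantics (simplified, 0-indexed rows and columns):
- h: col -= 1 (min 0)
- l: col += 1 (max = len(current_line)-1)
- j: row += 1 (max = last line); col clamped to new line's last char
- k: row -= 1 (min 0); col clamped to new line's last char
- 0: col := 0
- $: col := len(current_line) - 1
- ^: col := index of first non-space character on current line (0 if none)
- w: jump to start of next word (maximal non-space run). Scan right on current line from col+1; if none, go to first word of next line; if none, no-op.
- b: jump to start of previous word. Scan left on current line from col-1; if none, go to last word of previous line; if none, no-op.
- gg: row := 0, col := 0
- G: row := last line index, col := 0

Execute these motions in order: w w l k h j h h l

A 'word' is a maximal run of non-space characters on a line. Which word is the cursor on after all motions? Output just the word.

Answer: bird

Derivation:
After 1 (w): row=0 col=6 char='b'
After 2 (w): row=0 col=11 char='w'
After 3 (l): row=0 col=12 char='i'
After 4 (k): row=0 col=12 char='i'
After 5 (h): row=0 col=11 char='w'
After 6 (j): row=1 col=11 char='r'
After 7 (h): row=1 col=10 char='i'
After 8 (h): row=1 col=9 char='b'
After 9 (l): row=1 col=10 char='i'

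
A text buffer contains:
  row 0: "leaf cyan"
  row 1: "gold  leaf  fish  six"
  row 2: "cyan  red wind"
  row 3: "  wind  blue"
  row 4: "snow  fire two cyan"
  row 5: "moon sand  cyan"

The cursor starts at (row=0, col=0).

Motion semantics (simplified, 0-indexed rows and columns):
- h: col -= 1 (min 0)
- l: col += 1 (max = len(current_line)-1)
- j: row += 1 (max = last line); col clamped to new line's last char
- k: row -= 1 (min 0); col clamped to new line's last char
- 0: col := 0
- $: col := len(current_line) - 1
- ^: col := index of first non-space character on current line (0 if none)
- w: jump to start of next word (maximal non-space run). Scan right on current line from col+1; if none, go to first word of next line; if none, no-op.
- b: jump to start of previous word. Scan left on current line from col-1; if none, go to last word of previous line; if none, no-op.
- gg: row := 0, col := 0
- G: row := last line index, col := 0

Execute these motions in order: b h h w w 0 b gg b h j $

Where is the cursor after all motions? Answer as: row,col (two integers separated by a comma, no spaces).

After 1 (b): row=0 col=0 char='l'
After 2 (h): row=0 col=0 char='l'
After 3 (h): row=0 col=0 char='l'
After 4 (w): row=0 col=5 char='c'
After 5 (w): row=1 col=0 char='g'
After 6 (0): row=1 col=0 char='g'
After 7 (b): row=0 col=5 char='c'
After 8 (gg): row=0 col=0 char='l'
After 9 (b): row=0 col=0 char='l'
After 10 (h): row=0 col=0 char='l'
After 11 (j): row=1 col=0 char='g'
After 12 ($): row=1 col=20 char='x'

Answer: 1,20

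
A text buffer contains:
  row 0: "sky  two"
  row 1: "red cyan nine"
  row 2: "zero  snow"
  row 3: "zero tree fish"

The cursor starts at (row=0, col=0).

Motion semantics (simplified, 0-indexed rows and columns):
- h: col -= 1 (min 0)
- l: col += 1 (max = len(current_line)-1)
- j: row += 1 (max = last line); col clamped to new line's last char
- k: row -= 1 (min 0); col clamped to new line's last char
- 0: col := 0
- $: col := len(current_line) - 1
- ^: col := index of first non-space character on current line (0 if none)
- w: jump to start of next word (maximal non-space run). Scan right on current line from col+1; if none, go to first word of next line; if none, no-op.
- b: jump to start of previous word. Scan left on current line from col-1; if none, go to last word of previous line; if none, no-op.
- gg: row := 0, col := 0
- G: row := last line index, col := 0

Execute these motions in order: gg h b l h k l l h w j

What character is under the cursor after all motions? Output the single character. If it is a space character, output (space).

Answer: y

Derivation:
After 1 (gg): row=0 col=0 char='s'
After 2 (h): row=0 col=0 char='s'
After 3 (b): row=0 col=0 char='s'
After 4 (l): row=0 col=1 char='k'
After 5 (h): row=0 col=0 char='s'
After 6 (k): row=0 col=0 char='s'
After 7 (l): row=0 col=1 char='k'
After 8 (l): row=0 col=2 char='y'
After 9 (h): row=0 col=1 char='k'
After 10 (w): row=0 col=5 char='t'
After 11 (j): row=1 col=5 char='y'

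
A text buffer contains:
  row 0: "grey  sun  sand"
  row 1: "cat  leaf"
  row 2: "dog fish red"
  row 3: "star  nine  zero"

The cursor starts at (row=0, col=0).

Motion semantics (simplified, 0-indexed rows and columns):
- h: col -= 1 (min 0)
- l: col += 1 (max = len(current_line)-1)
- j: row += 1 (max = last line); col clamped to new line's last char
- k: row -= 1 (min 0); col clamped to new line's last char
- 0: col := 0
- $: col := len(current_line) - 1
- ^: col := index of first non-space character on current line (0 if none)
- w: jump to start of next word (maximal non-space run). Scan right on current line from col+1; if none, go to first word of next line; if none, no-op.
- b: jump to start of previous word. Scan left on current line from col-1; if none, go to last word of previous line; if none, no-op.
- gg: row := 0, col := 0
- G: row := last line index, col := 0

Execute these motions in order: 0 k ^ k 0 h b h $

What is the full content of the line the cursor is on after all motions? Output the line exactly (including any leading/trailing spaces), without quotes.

After 1 (0): row=0 col=0 char='g'
After 2 (k): row=0 col=0 char='g'
After 3 (^): row=0 col=0 char='g'
After 4 (k): row=0 col=0 char='g'
After 5 (0): row=0 col=0 char='g'
After 6 (h): row=0 col=0 char='g'
After 7 (b): row=0 col=0 char='g'
After 8 (h): row=0 col=0 char='g'
After 9 ($): row=0 col=14 char='d'

Answer: grey  sun  sand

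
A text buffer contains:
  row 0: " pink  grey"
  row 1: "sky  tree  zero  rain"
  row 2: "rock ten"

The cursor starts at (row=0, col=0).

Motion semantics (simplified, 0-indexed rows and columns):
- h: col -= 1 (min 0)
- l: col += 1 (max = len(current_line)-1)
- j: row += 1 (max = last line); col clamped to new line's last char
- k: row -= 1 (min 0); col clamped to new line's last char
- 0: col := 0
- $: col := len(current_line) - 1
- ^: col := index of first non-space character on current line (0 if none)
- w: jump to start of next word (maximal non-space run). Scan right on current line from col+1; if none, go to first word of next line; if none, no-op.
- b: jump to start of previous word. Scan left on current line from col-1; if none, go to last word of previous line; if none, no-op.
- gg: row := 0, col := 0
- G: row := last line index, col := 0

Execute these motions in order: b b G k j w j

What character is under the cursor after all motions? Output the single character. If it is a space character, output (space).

After 1 (b): row=0 col=0 char='_'
After 2 (b): row=0 col=0 char='_'
After 3 (G): row=2 col=0 char='r'
After 4 (k): row=1 col=0 char='s'
After 5 (j): row=2 col=0 char='r'
After 6 (w): row=2 col=5 char='t'
After 7 (j): row=2 col=5 char='t'

Answer: t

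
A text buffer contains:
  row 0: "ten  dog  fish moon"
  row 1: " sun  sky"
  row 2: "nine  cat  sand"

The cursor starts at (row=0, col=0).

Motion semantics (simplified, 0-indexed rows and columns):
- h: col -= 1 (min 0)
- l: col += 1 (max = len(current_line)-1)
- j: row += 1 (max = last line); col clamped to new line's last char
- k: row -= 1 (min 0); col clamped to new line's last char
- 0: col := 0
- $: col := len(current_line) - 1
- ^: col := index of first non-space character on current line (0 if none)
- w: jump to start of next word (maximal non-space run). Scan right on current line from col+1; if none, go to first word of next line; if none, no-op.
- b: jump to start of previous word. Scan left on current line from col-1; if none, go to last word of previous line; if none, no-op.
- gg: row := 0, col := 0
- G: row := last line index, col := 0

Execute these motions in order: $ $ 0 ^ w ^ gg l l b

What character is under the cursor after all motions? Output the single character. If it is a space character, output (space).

After 1 ($): row=0 col=18 char='n'
After 2 ($): row=0 col=18 char='n'
After 3 (0): row=0 col=0 char='t'
After 4 (^): row=0 col=0 char='t'
After 5 (w): row=0 col=5 char='d'
After 6 (^): row=0 col=0 char='t'
After 7 (gg): row=0 col=0 char='t'
After 8 (l): row=0 col=1 char='e'
After 9 (l): row=0 col=2 char='n'
After 10 (b): row=0 col=0 char='t'

Answer: t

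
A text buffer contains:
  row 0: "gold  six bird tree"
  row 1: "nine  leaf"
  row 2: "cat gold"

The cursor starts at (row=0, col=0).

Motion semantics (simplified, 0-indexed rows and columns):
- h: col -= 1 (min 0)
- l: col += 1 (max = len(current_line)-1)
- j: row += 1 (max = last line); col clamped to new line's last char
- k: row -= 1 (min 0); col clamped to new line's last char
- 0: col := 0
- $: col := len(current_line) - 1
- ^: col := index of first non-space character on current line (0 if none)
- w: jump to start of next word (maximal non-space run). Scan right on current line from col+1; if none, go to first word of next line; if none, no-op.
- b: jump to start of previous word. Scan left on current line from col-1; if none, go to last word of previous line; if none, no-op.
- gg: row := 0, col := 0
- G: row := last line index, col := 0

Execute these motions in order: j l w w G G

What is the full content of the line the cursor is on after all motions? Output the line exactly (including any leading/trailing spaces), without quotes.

After 1 (j): row=1 col=0 char='n'
After 2 (l): row=1 col=1 char='i'
After 3 (w): row=1 col=6 char='l'
After 4 (w): row=2 col=0 char='c'
After 5 (G): row=2 col=0 char='c'
After 6 (G): row=2 col=0 char='c'

Answer: cat gold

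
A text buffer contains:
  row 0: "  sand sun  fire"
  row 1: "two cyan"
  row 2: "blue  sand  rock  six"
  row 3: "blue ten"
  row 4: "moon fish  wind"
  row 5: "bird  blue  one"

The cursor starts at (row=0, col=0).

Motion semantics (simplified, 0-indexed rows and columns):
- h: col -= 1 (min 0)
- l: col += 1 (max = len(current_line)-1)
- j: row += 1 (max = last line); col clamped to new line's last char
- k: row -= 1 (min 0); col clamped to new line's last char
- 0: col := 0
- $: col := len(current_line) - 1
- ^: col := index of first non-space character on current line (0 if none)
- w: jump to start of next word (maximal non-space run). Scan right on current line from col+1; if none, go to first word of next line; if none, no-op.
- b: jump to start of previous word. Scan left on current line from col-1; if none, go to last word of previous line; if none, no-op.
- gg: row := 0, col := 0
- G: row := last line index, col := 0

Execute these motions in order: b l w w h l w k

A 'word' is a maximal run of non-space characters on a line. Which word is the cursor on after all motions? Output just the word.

Answer: fire

Derivation:
After 1 (b): row=0 col=0 char='_'
After 2 (l): row=0 col=1 char='_'
After 3 (w): row=0 col=2 char='s'
After 4 (w): row=0 col=7 char='s'
After 5 (h): row=0 col=6 char='_'
After 6 (l): row=0 col=7 char='s'
After 7 (w): row=0 col=12 char='f'
After 8 (k): row=0 col=12 char='f'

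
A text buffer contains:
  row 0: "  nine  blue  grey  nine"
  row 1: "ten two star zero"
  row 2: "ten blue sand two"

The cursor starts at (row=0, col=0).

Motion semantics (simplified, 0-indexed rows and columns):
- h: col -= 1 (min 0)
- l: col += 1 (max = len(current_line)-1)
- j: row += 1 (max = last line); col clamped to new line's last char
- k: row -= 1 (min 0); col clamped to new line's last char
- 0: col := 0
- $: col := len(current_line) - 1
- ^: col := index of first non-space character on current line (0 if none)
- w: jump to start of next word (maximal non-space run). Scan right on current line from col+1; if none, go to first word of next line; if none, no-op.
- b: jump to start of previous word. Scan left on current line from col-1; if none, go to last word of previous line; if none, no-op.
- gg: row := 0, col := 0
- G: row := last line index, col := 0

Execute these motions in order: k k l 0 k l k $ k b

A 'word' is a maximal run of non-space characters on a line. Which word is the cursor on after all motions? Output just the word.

Answer: nine

Derivation:
After 1 (k): row=0 col=0 char='_'
After 2 (k): row=0 col=0 char='_'
After 3 (l): row=0 col=1 char='_'
After 4 (0): row=0 col=0 char='_'
After 5 (k): row=0 col=0 char='_'
After 6 (l): row=0 col=1 char='_'
After 7 (k): row=0 col=1 char='_'
After 8 ($): row=0 col=23 char='e'
After 9 (k): row=0 col=23 char='e'
After 10 (b): row=0 col=20 char='n'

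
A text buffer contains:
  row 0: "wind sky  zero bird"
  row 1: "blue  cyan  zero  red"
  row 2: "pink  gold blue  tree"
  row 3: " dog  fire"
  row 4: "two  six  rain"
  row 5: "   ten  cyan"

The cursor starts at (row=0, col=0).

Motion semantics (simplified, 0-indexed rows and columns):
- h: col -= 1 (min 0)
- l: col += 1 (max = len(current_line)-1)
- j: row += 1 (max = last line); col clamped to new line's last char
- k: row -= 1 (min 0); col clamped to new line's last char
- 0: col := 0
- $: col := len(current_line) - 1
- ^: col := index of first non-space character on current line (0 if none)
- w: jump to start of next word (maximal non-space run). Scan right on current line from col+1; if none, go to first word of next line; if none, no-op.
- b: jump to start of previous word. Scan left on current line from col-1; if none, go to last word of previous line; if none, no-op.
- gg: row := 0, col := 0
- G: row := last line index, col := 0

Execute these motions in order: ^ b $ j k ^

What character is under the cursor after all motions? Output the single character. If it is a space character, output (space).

Answer: w

Derivation:
After 1 (^): row=0 col=0 char='w'
After 2 (b): row=0 col=0 char='w'
After 3 ($): row=0 col=18 char='d'
After 4 (j): row=1 col=18 char='r'
After 5 (k): row=0 col=18 char='d'
After 6 (^): row=0 col=0 char='w'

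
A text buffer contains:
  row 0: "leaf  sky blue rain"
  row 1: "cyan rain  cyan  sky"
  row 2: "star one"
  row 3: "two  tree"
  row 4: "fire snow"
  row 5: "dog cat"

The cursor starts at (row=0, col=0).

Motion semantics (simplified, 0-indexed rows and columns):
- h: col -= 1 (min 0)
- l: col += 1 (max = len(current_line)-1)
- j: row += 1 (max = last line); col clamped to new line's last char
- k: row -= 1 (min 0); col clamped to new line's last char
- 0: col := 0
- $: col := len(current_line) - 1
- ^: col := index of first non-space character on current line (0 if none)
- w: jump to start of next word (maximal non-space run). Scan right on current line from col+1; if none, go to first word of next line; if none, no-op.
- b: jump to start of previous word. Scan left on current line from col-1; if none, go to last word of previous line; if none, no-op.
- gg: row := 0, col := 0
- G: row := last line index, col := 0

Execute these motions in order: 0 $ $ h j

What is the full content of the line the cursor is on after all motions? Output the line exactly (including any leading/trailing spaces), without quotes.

Answer: cyan rain  cyan  sky

Derivation:
After 1 (0): row=0 col=0 char='l'
After 2 ($): row=0 col=18 char='n'
After 3 ($): row=0 col=18 char='n'
After 4 (h): row=0 col=17 char='i'
After 5 (j): row=1 col=17 char='s'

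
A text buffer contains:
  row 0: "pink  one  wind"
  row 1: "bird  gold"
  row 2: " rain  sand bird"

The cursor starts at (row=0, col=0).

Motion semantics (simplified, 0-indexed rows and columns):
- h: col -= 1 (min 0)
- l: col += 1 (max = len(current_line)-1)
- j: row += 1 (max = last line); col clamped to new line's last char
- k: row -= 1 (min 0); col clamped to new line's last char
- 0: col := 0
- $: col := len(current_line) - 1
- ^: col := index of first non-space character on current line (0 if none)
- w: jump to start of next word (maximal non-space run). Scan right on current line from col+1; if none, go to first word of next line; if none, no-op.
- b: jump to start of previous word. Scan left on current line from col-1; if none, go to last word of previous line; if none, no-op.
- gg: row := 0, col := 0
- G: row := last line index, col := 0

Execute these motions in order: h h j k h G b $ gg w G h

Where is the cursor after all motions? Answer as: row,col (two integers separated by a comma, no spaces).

After 1 (h): row=0 col=0 char='p'
After 2 (h): row=0 col=0 char='p'
After 3 (j): row=1 col=0 char='b'
After 4 (k): row=0 col=0 char='p'
After 5 (h): row=0 col=0 char='p'
After 6 (G): row=2 col=0 char='_'
After 7 (b): row=1 col=6 char='g'
After 8 ($): row=1 col=9 char='d'
After 9 (gg): row=0 col=0 char='p'
After 10 (w): row=0 col=6 char='o'
After 11 (G): row=2 col=0 char='_'
After 12 (h): row=2 col=0 char='_'

Answer: 2,0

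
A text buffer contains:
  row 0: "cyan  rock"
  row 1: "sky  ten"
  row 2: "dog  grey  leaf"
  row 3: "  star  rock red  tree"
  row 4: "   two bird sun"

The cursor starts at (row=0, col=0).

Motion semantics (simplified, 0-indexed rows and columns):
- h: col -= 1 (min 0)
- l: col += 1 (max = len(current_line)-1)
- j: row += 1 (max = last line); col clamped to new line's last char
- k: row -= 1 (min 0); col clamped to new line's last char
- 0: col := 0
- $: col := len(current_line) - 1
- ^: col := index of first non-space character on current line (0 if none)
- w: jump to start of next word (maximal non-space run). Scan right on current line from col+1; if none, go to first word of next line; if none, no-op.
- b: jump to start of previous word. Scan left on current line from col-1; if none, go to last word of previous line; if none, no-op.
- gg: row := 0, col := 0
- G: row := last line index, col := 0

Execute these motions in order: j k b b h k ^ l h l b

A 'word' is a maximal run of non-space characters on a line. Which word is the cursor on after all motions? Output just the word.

After 1 (j): row=1 col=0 char='s'
After 2 (k): row=0 col=0 char='c'
After 3 (b): row=0 col=0 char='c'
After 4 (b): row=0 col=0 char='c'
After 5 (h): row=0 col=0 char='c'
After 6 (k): row=0 col=0 char='c'
After 7 (^): row=0 col=0 char='c'
After 8 (l): row=0 col=1 char='y'
After 9 (h): row=0 col=0 char='c'
After 10 (l): row=0 col=1 char='y'
After 11 (b): row=0 col=0 char='c'

Answer: cyan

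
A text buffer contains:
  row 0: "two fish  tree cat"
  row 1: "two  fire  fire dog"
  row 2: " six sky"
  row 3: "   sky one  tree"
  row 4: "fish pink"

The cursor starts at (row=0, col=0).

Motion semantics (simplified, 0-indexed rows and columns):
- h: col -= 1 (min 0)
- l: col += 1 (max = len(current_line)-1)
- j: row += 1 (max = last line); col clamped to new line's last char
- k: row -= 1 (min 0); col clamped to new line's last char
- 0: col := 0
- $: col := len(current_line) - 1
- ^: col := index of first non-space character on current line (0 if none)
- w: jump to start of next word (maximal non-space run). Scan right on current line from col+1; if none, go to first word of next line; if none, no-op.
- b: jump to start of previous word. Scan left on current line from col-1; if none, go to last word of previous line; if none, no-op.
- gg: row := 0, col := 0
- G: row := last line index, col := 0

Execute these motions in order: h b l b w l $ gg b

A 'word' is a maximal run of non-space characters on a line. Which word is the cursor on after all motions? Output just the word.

Answer: two

Derivation:
After 1 (h): row=0 col=0 char='t'
After 2 (b): row=0 col=0 char='t'
After 3 (l): row=0 col=1 char='w'
After 4 (b): row=0 col=0 char='t'
After 5 (w): row=0 col=4 char='f'
After 6 (l): row=0 col=5 char='i'
After 7 ($): row=0 col=17 char='t'
After 8 (gg): row=0 col=0 char='t'
After 9 (b): row=0 col=0 char='t'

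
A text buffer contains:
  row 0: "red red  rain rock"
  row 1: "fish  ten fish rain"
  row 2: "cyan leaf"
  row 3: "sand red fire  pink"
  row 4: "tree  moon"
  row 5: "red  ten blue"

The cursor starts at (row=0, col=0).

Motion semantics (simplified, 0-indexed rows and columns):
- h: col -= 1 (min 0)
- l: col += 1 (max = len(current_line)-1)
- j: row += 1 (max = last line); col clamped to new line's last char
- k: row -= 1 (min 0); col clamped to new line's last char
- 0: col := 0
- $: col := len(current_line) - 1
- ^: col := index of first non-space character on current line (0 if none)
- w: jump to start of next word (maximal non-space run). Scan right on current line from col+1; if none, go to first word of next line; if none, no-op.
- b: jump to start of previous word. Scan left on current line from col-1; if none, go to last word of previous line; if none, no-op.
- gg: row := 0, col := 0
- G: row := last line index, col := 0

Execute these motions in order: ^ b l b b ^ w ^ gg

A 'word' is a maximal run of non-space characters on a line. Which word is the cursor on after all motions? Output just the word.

After 1 (^): row=0 col=0 char='r'
After 2 (b): row=0 col=0 char='r'
After 3 (l): row=0 col=1 char='e'
After 4 (b): row=0 col=0 char='r'
After 5 (b): row=0 col=0 char='r'
After 6 (^): row=0 col=0 char='r'
After 7 (w): row=0 col=4 char='r'
After 8 (^): row=0 col=0 char='r'
After 9 (gg): row=0 col=0 char='r'

Answer: red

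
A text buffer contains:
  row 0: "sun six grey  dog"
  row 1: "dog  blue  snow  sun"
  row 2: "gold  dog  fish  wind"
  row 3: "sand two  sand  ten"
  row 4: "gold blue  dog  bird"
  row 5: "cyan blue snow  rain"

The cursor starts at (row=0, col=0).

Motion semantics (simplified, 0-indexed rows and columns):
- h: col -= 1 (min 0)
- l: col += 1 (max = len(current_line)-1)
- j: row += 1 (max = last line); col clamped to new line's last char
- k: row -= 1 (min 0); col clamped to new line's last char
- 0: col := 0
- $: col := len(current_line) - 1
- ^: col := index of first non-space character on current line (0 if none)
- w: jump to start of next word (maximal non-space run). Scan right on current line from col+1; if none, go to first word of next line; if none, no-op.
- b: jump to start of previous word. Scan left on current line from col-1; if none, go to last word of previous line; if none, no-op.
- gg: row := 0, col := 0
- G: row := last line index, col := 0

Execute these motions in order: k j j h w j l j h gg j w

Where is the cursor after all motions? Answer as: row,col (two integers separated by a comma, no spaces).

Answer: 1,5

Derivation:
After 1 (k): row=0 col=0 char='s'
After 2 (j): row=1 col=0 char='d'
After 3 (j): row=2 col=0 char='g'
After 4 (h): row=2 col=0 char='g'
After 5 (w): row=2 col=6 char='d'
After 6 (j): row=3 col=6 char='w'
After 7 (l): row=3 col=7 char='o'
After 8 (j): row=4 col=7 char='u'
After 9 (h): row=4 col=6 char='l'
After 10 (gg): row=0 col=0 char='s'
After 11 (j): row=1 col=0 char='d'
After 12 (w): row=1 col=5 char='b'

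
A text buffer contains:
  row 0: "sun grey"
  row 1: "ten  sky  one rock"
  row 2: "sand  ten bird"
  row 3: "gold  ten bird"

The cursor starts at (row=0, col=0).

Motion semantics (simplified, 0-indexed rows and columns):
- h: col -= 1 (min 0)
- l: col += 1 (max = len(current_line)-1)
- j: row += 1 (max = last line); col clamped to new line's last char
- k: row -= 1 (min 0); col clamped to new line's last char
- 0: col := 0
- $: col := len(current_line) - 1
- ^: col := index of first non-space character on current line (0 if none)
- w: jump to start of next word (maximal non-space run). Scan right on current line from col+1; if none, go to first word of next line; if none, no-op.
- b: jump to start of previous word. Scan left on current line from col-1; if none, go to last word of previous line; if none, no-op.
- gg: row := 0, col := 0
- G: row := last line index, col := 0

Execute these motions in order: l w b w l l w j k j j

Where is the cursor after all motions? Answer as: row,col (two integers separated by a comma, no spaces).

After 1 (l): row=0 col=1 char='u'
After 2 (w): row=0 col=4 char='g'
After 3 (b): row=0 col=0 char='s'
After 4 (w): row=0 col=4 char='g'
After 5 (l): row=0 col=5 char='r'
After 6 (l): row=0 col=6 char='e'
After 7 (w): row=1 col=0 char='t'
After 8 (j): row=2 col=0 char='s'
After 9 (k): row=1 col=0 char='t'
After 10 (j): row=2 col=0 char='s'
After 11 (j): row=3 col=0 char='g'

Answer: 3,0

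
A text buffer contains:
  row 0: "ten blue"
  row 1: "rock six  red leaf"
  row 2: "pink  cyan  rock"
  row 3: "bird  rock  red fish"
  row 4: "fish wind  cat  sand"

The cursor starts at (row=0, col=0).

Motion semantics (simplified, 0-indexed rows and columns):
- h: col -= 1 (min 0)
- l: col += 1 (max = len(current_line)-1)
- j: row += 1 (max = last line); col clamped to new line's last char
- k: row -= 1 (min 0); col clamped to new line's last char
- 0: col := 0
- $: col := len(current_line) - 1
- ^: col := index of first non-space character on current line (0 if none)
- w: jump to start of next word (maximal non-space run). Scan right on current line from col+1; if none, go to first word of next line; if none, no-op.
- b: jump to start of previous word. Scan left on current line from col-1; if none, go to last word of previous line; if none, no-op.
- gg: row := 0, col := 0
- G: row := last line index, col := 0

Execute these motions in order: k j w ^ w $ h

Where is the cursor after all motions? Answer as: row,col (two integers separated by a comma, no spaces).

After 1 (k): row=0 col=0 char='t'
After 2 (j): row=1 col=0 char='r'
After 3 (w): row=1 col=5 char='s'
After 4 (^): row=1 col=0 char='r'
After 5 (w): row=1 col=5 char='s'
After 6 ($): row=1 col=17 char='f'
After 7 (h): row=1 col=16 char='a'

Answer: 1,16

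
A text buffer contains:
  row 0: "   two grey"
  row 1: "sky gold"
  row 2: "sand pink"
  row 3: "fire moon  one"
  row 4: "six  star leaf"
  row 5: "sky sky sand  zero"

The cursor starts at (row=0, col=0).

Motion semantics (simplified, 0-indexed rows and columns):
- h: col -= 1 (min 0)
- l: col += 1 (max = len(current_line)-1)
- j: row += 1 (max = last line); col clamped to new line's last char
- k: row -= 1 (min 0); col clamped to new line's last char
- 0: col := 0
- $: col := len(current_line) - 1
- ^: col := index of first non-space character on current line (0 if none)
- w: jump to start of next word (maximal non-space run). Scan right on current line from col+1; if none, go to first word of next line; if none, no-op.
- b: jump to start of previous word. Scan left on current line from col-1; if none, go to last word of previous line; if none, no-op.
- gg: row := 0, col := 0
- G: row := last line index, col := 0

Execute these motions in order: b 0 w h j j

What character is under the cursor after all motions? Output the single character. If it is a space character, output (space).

Answer: n

Derivation:
After 1 (b): row=0 col=0 char='_'
After 2 (0): row=0 col=0 char='_'
After 3 (w): row=0 col=3 char='t'
After 4 (h): row=0 col=2 char='_'
After 5 (j): row=1 col=2 char='y'
After 6 (j): row=2 col=2 char='n'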